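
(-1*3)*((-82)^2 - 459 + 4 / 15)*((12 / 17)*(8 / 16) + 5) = -8552089 / 85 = -100612.81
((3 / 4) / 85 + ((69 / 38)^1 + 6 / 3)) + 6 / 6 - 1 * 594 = -3806073 / 6460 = -589.18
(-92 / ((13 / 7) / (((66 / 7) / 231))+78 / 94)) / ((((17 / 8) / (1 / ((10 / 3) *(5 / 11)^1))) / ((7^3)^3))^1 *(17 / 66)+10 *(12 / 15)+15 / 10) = -3040296277943232 / 14544941955517415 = -0.21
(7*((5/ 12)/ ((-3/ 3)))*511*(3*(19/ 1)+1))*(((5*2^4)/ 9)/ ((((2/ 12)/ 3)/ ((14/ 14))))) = -41493200/ 3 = -13831066.67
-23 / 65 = -0.35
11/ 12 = 0.92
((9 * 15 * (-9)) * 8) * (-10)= 97200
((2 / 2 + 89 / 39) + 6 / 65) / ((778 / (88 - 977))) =-292481 / 75855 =-3.86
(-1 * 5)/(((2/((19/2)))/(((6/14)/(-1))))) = 285/28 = 10.18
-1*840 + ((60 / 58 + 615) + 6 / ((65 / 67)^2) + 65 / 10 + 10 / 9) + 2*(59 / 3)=-376351577 / 2205450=-170.65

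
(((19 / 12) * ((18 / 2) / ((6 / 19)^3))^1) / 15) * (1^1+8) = 130321 / 480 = 271.50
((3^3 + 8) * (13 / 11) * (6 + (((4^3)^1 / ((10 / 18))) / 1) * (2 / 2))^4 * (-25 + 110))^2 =43527289179538829954806642944 / 75625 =575567460225306842377608.50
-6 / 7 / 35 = -6 / 245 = -0.02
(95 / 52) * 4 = 95 / 13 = 7.31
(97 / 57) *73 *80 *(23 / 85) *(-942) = -818223712 / 323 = -2533200.35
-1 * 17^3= -4913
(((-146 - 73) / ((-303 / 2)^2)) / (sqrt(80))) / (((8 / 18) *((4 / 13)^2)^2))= -6254859 *sqrt(5) / 52229120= -0.27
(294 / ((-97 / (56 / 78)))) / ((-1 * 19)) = 2744 / 23959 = 0.11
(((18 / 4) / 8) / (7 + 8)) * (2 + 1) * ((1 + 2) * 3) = 81 / 80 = 1.01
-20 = -20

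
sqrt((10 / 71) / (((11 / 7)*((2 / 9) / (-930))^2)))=4185*sqrt(54670) / 781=1252.91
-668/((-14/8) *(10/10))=2672/7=381.71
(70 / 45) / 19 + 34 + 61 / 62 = 371767 / 10602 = 35.07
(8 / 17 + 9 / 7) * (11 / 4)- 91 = -41017 / 476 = -86.17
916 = 916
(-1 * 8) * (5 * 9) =-360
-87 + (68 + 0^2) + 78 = 59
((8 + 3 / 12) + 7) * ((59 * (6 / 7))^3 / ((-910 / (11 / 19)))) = -3720851343 / 2965235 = -1254.83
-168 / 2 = -84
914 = 914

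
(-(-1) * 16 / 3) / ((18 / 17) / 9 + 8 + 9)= 272 / 873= 0.31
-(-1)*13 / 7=13 / 7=1.86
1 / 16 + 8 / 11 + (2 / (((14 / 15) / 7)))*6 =15979 / 176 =90.79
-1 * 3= -3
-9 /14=-0.64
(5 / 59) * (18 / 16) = 45 / 472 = 0.10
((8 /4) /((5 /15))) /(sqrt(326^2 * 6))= 0.01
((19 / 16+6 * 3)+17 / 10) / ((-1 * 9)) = -557 / 240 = -2.32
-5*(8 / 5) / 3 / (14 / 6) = -8 / 7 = -1.14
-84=-84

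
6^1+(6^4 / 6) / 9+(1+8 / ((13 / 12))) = 499 / 13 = 38.38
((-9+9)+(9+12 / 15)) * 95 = 931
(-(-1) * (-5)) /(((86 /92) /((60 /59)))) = -13800 /2537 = -5.44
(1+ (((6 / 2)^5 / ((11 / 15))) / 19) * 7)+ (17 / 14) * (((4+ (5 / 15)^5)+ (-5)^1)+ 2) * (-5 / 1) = 116.98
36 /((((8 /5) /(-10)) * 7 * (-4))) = 225 /28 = 8.04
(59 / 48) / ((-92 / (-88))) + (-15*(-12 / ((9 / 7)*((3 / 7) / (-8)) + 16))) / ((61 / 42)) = 376619269 / 42056328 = 8.96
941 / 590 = 1.59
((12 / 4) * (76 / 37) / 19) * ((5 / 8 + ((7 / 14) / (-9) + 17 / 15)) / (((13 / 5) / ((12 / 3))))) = 1226 / 1443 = 0.85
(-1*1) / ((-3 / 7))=7 / 3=2.33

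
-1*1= -1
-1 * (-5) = 5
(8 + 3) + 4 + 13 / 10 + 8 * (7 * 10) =5763 / 10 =576.30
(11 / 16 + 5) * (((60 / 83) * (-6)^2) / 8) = 12285 / 664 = 18.50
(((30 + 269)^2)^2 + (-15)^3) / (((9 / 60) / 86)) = 13747160932720 / 3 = 4582386977573.33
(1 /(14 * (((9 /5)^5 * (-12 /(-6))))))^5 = 298023223876953125 /12355288554636253654488652741632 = 0.00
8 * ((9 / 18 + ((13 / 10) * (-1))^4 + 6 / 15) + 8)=117561 / 1250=94.05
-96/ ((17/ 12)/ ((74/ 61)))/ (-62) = 42624/ 32147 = 1.33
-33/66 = -1/2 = -0.50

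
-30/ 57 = -0.53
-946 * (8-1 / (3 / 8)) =-15136 / 3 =-5045.33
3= 3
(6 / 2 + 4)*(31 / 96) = 217 / 96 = 2.26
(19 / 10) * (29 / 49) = 551 / 490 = 1.12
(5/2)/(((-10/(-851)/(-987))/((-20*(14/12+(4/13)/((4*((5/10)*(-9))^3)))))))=30933479815/6318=4896087.34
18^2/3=108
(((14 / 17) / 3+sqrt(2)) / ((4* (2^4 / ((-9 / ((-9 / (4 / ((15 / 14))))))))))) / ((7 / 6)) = 7 / 510+sqrt(2) / 20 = 0.08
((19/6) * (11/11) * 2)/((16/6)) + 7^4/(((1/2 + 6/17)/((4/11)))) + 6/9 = 7860151/7656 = 1026.67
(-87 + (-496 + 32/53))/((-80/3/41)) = 3796641/4240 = 895.43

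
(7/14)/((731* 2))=1/2924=0.00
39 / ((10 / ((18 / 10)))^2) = 3159 / 2500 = 1.26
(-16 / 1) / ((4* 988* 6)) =-1 / 1482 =-0.00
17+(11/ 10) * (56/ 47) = 4303/ 235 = 18.31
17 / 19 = 0.89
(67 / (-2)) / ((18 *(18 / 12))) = -67 / 54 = -1.24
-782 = -782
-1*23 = -23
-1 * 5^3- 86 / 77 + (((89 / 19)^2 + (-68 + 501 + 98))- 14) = 11475295 / 27797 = 412.82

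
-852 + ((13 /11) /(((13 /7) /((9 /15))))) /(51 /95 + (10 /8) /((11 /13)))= -7171392 /8419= -851.81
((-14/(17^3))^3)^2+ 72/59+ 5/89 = 94264855082210000152326863/73845256457807623927788259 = 1.28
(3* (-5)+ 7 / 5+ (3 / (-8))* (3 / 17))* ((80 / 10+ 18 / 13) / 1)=-566873 / 4420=-128.25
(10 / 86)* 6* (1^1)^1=30 / 43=0.70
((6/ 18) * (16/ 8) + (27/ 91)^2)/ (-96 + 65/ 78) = -37498/ 4728451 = -0.01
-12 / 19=-0.63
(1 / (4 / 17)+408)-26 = 1545 / 4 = 386.25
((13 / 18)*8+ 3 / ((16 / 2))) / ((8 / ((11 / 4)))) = 4873 / 2304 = 2.12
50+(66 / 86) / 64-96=-126559 / 2752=-45.99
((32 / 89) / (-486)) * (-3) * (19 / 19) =16 / 7209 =0.00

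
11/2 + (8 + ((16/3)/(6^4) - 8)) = 2675/486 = 5.50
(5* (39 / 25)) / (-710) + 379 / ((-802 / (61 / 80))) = -8457469 / 22776800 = -0.37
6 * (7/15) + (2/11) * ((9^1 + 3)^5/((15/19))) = 3152026/55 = 57309.56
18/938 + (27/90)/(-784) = 0.02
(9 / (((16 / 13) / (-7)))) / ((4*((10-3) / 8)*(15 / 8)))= -39 / 5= -7.80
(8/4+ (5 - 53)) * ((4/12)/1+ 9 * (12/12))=-1288/3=-429.33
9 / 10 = 0.90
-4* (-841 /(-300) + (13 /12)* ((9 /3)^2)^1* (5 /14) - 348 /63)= -457 /150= -3.05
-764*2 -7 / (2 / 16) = -1584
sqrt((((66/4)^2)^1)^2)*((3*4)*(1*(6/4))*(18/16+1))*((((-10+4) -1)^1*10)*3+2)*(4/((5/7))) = -60648588/5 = -12129717.60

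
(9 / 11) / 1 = 9 / 11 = 0.82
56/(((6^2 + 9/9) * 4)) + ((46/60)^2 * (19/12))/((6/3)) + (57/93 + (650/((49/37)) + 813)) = 1584581499553/1213984800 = 1305.27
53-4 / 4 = 52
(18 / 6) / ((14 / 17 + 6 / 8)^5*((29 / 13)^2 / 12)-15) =-8845731827712 / 32433199083373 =-0.27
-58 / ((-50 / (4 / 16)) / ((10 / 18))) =29 / 180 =0.16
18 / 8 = 9 / 4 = 2.25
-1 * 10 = -10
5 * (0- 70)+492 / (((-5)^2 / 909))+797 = 18336.12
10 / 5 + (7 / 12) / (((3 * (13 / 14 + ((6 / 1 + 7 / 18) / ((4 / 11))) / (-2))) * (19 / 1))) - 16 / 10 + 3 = 2556857 / 752305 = 3.40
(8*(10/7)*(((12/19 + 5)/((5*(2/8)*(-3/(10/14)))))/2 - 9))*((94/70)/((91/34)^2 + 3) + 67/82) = -974281786760/9417892659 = -103.45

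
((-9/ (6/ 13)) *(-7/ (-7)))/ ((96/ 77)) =-1001/ 64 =-15.64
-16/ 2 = -8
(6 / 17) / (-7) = -6 / 119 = -0.05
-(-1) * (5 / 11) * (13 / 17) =65 / 187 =0.35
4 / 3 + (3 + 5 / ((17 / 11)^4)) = 1305388 / 250563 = 5.21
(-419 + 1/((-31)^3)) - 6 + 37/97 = -1227031805/2889727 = -424.62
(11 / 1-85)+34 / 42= -73.19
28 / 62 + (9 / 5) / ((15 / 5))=1.05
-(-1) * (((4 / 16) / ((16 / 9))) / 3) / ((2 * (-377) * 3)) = -1 / 48256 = -0.00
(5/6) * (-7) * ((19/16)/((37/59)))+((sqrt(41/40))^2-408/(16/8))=-3801011/17760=-214.02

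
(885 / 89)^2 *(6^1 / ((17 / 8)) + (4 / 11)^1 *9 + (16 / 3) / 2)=866.47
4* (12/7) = 48/7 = 6.86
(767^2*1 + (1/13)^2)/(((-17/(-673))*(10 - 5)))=4657864.72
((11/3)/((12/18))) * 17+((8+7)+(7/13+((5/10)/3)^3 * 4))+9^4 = 2341190/351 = 6670.06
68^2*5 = 23120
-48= -48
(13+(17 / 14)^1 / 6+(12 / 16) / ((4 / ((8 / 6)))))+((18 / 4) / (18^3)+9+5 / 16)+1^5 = 23.77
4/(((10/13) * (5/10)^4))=416/5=83.20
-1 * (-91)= 91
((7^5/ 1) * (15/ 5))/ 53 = 50421/ 53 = 951.34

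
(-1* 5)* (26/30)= -13/3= -4.33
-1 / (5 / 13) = -13 / 5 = -2.60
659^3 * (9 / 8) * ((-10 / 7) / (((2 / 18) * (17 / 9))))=-1043166847455 / 476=-2191526990.45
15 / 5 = 3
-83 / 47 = -1.77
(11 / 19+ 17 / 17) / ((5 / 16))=5.05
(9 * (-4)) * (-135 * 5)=24300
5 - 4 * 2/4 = 3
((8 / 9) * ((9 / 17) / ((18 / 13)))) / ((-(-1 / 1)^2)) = -52 / 153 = -0.34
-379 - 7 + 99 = -287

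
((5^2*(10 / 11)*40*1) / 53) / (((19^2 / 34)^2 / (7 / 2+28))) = 4.79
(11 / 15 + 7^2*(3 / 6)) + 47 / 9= 2741 / 90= 30.46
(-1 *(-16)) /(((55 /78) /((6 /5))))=7488 /275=27.23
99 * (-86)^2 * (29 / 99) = 214484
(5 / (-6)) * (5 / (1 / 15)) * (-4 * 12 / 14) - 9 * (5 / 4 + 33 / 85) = 474909 / 2380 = 199.54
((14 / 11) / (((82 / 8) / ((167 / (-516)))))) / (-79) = 0.00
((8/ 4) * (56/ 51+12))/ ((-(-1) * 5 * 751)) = 1336/ 191505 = 0.01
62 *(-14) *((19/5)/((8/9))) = -37107/10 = -3710.70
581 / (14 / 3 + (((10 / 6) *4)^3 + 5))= 15687 / 8261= 1.90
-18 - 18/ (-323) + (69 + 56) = 34579/ 323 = 107.06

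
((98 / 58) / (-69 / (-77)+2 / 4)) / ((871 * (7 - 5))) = 0.00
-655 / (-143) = 655 / 143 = 4.58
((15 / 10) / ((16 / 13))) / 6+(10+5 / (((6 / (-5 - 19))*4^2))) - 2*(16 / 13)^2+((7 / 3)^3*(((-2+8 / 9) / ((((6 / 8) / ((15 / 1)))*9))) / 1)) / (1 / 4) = -2827791497 / 23654592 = -119.55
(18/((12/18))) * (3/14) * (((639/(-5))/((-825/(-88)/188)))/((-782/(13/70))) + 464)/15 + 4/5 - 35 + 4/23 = 8692204819/59871875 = 145.18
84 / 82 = 42 / 41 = 1.02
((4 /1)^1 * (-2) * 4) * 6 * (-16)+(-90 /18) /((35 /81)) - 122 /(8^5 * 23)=8072871509 /2637824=3060.43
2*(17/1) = 34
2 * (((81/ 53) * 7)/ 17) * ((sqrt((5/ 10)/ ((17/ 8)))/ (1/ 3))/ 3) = 2268 * sqrt(17)/ 15317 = 0.61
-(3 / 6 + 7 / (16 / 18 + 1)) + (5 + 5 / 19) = 683 / 646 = 1.06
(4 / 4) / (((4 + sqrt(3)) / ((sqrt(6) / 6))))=-sqrt(2) / 26 + 2 * sqrt(6) / 39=0.07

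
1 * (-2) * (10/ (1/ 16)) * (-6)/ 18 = 320/ 3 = 106.67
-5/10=-1/2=-0.50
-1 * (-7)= 7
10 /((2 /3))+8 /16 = 31 /2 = 15.50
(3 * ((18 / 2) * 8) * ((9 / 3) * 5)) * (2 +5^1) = 22680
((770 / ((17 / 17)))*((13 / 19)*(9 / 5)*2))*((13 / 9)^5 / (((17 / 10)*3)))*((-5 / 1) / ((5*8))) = -1858321465 / 6357609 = -292.30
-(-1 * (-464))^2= -215296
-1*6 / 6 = -1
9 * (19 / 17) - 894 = -883.94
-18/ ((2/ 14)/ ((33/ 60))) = -693/ 10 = -69.30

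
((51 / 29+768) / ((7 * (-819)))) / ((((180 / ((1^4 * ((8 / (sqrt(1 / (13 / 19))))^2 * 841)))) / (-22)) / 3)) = 10851104 / 5985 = 1813.05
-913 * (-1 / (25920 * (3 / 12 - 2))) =-913 / 45360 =-0.02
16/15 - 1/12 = 59/60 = 0.98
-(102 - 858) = 756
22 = 22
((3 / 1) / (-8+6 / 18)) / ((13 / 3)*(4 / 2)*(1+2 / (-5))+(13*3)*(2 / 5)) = -0.02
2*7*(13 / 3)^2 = 2366 / 9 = 262.89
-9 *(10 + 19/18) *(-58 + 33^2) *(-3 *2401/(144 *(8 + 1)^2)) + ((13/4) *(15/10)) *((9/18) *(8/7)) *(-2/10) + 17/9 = 17241739363/272160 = 63351.48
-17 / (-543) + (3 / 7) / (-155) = 16816 / 589155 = 0.03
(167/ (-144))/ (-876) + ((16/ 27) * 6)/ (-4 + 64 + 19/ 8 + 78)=3775637/ 141659712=0.03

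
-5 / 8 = -0.62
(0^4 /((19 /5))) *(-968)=0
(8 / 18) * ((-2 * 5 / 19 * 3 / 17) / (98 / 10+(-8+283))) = -25 / 172482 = -0.00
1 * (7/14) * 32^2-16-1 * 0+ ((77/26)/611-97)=6338591/15886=399.00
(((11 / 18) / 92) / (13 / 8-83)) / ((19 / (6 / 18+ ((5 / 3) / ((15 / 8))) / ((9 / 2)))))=-473 / 207391023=-0.00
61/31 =1.97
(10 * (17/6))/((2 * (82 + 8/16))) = 17/99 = 0.17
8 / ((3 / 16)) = 128 / 3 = 42.67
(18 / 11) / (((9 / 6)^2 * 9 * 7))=8 / 693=0.01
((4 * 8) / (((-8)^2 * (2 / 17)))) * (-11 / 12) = -3.90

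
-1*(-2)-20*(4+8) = -238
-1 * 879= -879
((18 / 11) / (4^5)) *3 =0.00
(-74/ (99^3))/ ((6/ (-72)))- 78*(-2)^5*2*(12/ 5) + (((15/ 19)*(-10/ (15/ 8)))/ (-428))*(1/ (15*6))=39389236936466/ 3287696445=11980.80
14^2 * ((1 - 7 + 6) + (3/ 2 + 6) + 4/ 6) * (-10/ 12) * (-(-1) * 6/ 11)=-24010/ 33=-727.58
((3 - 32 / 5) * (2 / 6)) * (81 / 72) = -1.28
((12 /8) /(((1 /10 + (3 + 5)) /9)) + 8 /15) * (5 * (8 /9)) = 88 /9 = 9.78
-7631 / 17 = -448.88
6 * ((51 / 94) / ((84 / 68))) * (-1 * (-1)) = 867 / 329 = 2.64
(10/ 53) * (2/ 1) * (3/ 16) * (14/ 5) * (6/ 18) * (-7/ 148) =-49/ 15688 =-0.00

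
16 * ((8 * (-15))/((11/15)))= -28800/11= -2618.18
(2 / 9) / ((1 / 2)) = 4 / 9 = 0.44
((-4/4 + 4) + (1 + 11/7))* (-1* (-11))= 61.29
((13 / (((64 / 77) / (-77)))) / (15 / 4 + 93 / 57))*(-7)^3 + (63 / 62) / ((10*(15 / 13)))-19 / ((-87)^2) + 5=76764.07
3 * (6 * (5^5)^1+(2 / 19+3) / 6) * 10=10687795 / 19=562515.53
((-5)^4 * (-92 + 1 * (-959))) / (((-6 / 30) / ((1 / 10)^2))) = 131375 / 4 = 32843.75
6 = 6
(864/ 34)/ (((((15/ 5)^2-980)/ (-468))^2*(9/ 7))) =73592064/ 16028297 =4.59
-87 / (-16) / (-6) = -29 / 32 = -0.91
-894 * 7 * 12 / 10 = -37548 / 5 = -7509.60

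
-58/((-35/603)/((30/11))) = 209844/77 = 2725.25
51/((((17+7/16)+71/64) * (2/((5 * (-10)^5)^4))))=102000000000000000000000000/1187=85930918281381634372367.31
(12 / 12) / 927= 0.00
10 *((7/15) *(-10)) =-140/3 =-46.67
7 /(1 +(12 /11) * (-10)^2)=11 /173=0.06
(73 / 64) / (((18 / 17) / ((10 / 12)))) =6205 / 6912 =0.90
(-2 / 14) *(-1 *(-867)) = -867 / 7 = -123.86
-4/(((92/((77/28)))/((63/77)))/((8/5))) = -18/115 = -0.16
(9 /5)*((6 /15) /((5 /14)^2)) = 5.64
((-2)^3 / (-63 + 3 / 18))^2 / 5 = 2304 / 710645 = 0.00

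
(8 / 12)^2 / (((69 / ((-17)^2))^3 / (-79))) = -7627471804 / 2956581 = -2579.83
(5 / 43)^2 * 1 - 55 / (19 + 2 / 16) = -2.86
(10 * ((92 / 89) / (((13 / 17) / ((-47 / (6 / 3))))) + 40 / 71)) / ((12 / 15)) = -32040675 / 82147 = -390.04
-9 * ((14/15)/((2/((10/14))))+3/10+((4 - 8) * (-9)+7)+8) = -4647/10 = -464.70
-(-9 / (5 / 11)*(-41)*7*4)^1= -113652 / 5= -22730.40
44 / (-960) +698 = 167509 / 240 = 697.95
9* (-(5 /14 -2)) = 207 /14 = 14.79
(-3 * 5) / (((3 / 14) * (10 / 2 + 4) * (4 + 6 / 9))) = -5 / 3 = -1.67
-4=-4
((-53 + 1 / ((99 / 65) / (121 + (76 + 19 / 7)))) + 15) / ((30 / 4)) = 43024 / 3465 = 12.42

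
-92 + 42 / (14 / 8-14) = -668 / 7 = -95.43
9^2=81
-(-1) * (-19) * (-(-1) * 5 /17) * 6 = -570 /17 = -33.53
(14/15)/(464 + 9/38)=532/264615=0.00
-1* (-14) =14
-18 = -18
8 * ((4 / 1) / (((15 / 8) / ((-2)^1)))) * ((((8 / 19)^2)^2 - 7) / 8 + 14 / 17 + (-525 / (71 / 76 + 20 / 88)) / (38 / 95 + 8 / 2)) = 22640036674112 / 6453626241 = 3508.11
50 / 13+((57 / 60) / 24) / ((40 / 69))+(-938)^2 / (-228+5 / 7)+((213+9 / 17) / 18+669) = -3186.32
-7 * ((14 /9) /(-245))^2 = -4 /14175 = -0.00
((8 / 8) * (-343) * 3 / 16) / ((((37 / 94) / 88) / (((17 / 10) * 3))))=-27131643 / 370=-73328.76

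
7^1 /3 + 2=13 /3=4.33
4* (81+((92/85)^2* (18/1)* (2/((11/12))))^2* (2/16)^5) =2048105335212/6316275625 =324.26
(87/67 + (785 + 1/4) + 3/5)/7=112.45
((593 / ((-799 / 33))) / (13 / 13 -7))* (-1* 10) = -32615 / 799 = -40.82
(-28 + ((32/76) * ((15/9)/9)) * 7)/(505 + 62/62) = -7042/129789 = -0.05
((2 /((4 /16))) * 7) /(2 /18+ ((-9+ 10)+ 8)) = 252 /41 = 6.15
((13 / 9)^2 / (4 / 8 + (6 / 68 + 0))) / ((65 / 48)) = 1768 / 675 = 2.62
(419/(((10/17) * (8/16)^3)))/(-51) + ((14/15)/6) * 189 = -247/3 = -82.33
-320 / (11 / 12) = -3840 / 11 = -349.09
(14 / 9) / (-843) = -14 / 7587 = -0.00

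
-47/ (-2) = 23.50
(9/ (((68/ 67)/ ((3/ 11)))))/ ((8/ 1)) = 1809/ 5984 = 0.30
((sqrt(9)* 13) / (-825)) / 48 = -13 / 13200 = -0.00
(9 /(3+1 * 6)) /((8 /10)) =5 /4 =1.25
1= 1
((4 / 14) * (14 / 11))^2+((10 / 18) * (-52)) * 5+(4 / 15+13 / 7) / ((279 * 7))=-3580772477 / 24812865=-144.31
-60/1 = -60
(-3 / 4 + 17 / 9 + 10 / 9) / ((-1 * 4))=-9 / 16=-0.56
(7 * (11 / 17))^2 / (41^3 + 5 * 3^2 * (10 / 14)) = 0.00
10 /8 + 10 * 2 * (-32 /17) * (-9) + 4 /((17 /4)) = 23189 /68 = 341.01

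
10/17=0.59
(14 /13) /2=7 /13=0.54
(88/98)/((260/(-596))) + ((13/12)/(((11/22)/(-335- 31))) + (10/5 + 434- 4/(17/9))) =-19555877/54145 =-361.18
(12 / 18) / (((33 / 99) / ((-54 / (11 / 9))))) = -972 / 11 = -88.36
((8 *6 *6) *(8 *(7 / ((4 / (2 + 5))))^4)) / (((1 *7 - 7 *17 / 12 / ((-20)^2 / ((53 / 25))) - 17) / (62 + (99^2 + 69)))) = -61836483814560000 / 1206307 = -51260983990.44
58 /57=1.02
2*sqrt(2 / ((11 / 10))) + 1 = 1 + 4*sqrt(55) / 11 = 3.70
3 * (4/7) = 12/7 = 1.71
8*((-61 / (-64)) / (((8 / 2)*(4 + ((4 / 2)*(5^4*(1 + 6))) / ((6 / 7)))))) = 183 / 980384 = 0.00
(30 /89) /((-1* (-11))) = 30 /979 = 0.03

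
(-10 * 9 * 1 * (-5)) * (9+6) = 6750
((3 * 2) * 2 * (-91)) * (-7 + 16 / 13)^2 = -472500 / 13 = -36346.15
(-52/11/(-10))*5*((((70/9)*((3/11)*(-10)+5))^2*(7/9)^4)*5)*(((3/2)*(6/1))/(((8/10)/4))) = 4779490625000/78594219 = 60812.24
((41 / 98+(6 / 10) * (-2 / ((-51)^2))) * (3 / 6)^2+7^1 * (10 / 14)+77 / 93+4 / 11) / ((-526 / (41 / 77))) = -149583242119 / 23469617796240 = -0.01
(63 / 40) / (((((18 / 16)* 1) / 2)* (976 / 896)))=784 / 305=2.57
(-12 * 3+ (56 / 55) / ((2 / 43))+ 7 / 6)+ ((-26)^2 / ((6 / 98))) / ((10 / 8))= 2910641 / 330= 8820.12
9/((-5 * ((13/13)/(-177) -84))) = 1593/74345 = 0.02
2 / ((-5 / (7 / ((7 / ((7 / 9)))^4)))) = -14 / 32805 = -0.00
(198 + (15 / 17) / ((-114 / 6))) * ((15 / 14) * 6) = 2877255 / 2261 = 1272.56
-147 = -147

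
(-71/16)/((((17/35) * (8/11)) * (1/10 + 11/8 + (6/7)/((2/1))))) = -956725/144976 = -6.60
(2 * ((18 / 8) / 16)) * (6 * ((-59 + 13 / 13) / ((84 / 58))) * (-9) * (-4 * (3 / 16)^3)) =-1839267 / 114688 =-16.04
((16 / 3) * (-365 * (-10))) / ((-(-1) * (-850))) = -1168 / 51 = -22.90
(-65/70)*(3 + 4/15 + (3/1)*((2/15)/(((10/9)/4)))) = -4589/1050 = -4.37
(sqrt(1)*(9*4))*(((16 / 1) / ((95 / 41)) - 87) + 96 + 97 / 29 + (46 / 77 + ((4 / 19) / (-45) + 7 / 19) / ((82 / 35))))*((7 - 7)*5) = 0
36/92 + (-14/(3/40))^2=7212881/207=34844.84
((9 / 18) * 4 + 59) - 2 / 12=365 / 6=60.83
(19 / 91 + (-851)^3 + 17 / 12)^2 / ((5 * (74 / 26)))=452921185045992599802889 / 16969680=26690025094521087.01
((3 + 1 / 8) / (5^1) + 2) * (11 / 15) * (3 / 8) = 231 / 320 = 0.72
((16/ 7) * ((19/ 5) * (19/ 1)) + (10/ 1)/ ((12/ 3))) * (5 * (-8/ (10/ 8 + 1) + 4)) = 2606/ 7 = 372.29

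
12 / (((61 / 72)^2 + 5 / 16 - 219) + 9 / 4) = -62208 / 1118291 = -0.06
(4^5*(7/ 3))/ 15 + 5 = 7393/ 45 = 164.29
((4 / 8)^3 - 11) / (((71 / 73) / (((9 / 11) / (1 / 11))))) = -57159 / 568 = -100.63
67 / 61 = 1.10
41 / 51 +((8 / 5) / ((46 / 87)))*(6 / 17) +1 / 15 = 758 / 391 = 1.94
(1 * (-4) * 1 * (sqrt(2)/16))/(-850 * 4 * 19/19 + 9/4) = sqrt(2)/13591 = 0.00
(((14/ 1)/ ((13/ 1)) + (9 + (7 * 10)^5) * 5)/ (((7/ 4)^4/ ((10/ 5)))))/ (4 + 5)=55933696306688/ 280917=199111112.20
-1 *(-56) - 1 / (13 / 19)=709 / 13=54.54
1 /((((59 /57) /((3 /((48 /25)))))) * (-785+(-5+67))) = -475 /227504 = -0.00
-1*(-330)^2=-108900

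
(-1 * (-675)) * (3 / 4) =2025 / 4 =506.25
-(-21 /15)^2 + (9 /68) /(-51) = -56719 /28900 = -1.96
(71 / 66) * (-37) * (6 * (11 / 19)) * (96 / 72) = -10508 / 57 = -184.35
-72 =-72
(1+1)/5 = 2/5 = 0.40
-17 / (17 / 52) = -52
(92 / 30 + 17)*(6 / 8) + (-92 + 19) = -1159 / 20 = -57.95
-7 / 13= -0.54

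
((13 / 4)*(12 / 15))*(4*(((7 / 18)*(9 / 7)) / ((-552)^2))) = 13 / 761760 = 0.00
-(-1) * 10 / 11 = 10 / 11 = 0.91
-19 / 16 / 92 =-19 / 1472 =-0.01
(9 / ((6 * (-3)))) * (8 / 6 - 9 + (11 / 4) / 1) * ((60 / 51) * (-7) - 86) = -15753 / 68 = -231.66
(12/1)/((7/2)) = 24/7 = 3.43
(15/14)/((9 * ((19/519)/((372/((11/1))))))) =160890/1463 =109.97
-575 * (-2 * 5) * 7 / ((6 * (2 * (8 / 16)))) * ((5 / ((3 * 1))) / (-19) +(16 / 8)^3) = 9076375 / 171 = 53078.22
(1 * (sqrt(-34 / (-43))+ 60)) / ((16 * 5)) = 0.76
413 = 413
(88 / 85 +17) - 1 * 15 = 258 / 85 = 3.04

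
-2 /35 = -0.06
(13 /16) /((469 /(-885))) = -11505 /7504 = -1.53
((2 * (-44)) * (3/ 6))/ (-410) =0.11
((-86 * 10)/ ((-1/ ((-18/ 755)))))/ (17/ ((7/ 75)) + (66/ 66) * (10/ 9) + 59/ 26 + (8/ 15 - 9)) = -25356240/ 218964043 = -0.12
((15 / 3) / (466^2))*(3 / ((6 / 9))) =45 / 434312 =0.00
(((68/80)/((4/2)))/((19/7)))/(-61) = -119/46360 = -0.00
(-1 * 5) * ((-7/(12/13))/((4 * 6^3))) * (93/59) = 14105/203904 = 0.07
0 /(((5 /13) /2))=0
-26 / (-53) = 26 / 53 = 0.49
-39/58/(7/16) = -312/203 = -1.54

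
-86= -86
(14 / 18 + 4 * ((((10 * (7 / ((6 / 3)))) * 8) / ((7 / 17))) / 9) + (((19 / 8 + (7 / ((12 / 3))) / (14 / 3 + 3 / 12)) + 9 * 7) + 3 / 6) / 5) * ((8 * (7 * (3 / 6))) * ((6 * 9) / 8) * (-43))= -6065513307 / 2360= -2570132.76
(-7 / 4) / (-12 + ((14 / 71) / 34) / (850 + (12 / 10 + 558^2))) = 3297382781 / 22610624749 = 0.15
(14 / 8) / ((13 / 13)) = 7 / 4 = 1.75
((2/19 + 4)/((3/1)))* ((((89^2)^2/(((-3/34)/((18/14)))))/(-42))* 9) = 268086610.85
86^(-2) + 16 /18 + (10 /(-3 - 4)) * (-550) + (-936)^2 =876882.60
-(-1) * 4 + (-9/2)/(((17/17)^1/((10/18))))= 3/2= 1.50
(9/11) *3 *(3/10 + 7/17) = 297/170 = 1.75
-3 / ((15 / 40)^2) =-64 / 3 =-21.33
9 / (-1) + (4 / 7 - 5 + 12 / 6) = -80 / 7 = -11.43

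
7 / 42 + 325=1951 / 6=325.17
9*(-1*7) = -63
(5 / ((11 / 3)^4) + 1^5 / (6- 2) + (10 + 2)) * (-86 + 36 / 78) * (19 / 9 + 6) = -14591974526 / 1712997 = -8518.39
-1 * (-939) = 939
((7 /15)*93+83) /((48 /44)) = 1738 /15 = 115.87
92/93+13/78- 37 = -35.84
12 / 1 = 12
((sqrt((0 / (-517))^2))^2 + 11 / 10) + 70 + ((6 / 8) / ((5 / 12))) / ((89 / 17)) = 12717 / 178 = 71.44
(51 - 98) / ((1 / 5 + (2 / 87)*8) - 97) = 20445 / 42028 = 0.49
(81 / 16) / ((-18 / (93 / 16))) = -837 / 512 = -1.63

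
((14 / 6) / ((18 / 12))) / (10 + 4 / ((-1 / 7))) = -0.09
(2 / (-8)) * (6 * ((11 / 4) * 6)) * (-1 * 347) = 34353 / 4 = 8588.25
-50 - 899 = -949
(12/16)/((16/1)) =0.05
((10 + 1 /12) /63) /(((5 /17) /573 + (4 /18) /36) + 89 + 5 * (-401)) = -1178661 /14109750298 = -0.00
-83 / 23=-3.61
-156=-156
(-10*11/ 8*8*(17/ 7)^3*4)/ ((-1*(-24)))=-270215/ 1029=-262.60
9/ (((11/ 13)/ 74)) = 8658/ 11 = 787.09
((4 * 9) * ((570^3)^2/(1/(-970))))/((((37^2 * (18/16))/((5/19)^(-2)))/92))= -1414248957251551180800000/1369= -1033052561907634171512.05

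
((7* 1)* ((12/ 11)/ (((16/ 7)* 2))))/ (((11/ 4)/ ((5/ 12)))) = 245/ 968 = 0.25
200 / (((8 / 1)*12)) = 2.08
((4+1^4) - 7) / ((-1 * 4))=1 / 2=0.50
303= 303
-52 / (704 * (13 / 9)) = -9 / 176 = -0.05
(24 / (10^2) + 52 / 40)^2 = 5929 / 2500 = 2.37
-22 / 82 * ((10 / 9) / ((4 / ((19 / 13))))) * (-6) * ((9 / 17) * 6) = 18810 / 9061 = 2.08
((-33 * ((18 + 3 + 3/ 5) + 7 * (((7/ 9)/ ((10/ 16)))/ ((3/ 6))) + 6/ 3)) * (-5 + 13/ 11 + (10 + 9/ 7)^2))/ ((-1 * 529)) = 122930678/ 388815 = 316.17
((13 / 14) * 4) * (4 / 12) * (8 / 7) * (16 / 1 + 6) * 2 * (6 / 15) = 18304 / 735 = 24.90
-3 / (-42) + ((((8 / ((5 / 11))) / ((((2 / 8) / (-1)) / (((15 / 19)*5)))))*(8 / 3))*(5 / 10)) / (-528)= 617 / 798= 0.77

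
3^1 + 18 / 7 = 39 / 7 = 5.57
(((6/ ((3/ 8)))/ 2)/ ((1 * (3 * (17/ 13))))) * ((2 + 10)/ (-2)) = -208/ 17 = -12.24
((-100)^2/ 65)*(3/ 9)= 2000/ 39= 51.28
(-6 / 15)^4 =16 / 625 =0.03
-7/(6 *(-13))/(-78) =-7/6084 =-0.00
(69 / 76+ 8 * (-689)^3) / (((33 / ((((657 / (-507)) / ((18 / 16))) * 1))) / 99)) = 29034483228518 / 3211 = 9042193468.86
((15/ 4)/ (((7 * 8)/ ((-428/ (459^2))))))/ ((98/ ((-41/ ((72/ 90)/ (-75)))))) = -2741875/ 513874368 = -0.01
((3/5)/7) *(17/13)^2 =0.15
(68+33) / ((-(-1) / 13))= 1313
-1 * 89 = -89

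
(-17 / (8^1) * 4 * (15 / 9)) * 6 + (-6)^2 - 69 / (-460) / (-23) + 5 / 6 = -66479 / 1380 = -48.17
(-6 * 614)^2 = 13571856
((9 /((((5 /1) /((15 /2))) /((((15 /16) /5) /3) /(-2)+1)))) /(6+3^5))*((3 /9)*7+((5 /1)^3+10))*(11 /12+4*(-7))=-1037725 /5312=-195.35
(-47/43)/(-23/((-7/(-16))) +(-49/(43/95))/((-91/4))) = 4277/187092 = 0.02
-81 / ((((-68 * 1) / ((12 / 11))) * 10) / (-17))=-243 / 110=-2.21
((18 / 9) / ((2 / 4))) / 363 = 4 / 363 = 0.01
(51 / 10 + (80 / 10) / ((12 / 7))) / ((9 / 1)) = 293 / 270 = 1.09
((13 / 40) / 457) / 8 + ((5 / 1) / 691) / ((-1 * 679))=5368257 / 68614199360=0.00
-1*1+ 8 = 7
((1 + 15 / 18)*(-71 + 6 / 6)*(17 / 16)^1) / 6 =-6545 / 288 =-22.73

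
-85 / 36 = -2.36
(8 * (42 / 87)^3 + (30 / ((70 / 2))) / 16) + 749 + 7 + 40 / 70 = 147802233 / 195112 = 757.53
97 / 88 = 1.10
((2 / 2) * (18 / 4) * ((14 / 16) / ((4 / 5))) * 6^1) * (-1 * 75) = -70875 / 32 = -2214.84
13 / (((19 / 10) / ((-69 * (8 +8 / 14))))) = -538200 / 133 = -4046.62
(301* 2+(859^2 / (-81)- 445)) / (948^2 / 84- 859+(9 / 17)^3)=-1133596142 / 1245955365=-0.91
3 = 3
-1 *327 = -327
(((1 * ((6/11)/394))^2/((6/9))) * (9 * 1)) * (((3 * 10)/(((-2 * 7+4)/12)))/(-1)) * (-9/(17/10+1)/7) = -14580/32871223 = -0.00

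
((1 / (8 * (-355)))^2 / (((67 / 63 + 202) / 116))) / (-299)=-0.00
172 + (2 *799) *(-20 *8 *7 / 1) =-1789588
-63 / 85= -0.74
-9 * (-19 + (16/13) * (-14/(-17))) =35775/221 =161.88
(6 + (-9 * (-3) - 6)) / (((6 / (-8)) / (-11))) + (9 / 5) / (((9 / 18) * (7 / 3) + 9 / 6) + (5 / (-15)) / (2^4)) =251892 / 635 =396.68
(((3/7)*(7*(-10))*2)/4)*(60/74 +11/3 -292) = 159575/37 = 4312.84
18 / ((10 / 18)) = 162 / 5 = 32.40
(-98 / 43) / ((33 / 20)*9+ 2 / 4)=-1960 / 13201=-0.15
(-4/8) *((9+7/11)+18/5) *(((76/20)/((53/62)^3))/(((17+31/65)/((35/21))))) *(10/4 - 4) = 669612307/116272937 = 5.76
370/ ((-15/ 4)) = -296/ 3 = -98.67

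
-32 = -32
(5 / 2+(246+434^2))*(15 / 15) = 377209 / 2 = 188604.50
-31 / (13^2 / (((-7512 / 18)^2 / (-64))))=3037039 / 6084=499.18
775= 775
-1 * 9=-9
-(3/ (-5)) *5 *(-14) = -42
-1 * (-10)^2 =-100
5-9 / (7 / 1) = 26 / 7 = 3.71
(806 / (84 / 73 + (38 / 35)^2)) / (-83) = -2772175 / 664996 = -4.17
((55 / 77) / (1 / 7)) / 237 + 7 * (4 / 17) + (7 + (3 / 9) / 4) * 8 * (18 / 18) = 58.33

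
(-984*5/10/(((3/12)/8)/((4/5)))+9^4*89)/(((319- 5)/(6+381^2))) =414694068723/1570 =264136349.51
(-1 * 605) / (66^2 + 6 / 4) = -242 / 1743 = -0.14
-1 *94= -94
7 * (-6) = -42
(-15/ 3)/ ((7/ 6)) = -30/ 7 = -4.29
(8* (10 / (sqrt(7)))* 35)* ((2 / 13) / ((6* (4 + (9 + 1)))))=1.94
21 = 21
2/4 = 1/2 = 0.50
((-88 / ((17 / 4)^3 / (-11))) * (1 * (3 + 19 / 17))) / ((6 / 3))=2168320 / 83521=25.96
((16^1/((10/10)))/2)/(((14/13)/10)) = 520/7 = 74.29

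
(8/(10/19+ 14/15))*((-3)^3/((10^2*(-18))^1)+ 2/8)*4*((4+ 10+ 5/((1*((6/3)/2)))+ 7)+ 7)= 99693/520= 191.72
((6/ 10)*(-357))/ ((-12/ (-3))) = -1071/ 20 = -53.55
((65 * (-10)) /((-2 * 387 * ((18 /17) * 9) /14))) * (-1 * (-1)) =38675 /31347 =1.23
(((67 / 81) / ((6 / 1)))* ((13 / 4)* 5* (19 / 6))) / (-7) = -82745 / 81648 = -1.01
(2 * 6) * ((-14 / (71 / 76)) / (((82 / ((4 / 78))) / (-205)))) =23.06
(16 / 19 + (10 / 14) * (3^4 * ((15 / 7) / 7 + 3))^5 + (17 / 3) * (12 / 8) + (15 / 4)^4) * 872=1031312391004459812245466065 / 1202214659744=857843799063361.80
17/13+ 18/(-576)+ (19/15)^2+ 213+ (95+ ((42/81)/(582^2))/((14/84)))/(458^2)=89732113249107971/415654791645600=215.88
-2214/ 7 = -316.29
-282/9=-94/3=-31.33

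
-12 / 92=-3 / 23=-0.13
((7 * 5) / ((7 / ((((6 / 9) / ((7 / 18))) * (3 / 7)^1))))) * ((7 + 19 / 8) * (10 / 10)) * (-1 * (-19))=64125 / 98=654.34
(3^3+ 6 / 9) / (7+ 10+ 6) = 83 / 69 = 1.20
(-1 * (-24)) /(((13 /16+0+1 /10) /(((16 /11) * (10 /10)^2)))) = 30720 /803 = 38.26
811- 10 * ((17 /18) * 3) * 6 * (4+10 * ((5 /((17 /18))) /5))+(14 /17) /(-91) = -1669.01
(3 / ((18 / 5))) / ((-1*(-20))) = 1 / 24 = 0.04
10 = 10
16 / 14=8 / 7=1.14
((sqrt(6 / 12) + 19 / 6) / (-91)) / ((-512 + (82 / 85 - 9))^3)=0.00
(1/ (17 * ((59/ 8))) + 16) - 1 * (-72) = 88272/ 1003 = 88.01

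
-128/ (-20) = 32/ 5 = 6.40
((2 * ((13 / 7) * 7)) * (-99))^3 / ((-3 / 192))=1091454414336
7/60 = 0.12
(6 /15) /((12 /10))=1 /3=0.33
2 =2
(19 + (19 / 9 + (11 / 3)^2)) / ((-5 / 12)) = -1244 / 15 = -82.93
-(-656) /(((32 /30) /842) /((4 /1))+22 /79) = 20454285 /8693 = 2352.96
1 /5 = 0.20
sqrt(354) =18.81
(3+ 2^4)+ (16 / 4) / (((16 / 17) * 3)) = 245 / 12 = 20.42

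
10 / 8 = 5 / 4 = 1.25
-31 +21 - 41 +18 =-33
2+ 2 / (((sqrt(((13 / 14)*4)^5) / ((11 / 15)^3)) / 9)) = 65219*sqrt(182) / 3295500+ 2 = 2.27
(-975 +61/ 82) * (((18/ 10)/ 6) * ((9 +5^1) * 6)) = -5033007/ 205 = -24551.25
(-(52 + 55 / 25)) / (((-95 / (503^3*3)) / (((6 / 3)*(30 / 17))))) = 1241582969412 / 1615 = 768782024.40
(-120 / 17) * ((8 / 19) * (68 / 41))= -3840 / 779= -4.93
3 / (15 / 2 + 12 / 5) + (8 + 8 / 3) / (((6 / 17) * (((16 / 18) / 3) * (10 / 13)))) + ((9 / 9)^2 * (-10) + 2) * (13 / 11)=20369 / 165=123.45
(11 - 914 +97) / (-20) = 403 / 10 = 40.30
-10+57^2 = 3239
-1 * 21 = -21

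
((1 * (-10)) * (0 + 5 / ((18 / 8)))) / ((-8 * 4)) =25 / 36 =0.69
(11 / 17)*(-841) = -9251 / 17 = -544.18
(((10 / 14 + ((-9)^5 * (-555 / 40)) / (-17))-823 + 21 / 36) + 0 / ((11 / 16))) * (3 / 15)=-139990001 / 14280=-9803.22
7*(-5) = -35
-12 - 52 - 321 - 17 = -402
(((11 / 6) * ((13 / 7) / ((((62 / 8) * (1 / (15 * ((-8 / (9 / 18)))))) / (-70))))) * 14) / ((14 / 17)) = 3889600 / 31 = 125470.97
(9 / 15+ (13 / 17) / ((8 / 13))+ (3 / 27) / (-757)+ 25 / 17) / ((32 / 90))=9.32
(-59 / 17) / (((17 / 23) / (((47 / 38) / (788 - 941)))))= 0.04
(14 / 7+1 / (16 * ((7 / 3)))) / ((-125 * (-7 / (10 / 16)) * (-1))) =-227 / 156800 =-0.00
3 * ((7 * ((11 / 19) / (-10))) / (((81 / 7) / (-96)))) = 8624 / 855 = 10.09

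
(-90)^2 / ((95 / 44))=71280 / 19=3751.58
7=7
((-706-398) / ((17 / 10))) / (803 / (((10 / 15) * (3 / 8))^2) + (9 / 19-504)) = -41952 / 797453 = -0.05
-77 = -77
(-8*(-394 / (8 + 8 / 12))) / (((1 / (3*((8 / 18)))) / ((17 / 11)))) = 749.43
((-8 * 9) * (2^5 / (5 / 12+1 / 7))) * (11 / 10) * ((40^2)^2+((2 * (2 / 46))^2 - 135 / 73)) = -105230742638224896 / 9074995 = -11595680508.72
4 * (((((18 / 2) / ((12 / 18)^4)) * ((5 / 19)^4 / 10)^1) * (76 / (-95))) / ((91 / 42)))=-54675 / 1694173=-0.03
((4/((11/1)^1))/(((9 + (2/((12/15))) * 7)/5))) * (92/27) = 3680/15741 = 0.23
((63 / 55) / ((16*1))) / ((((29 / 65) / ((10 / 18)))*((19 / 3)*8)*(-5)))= -273 / 775808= -0.00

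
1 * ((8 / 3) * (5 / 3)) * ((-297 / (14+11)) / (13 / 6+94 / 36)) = -2376 / 215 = -11.05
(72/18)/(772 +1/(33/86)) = 66/12781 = 0.01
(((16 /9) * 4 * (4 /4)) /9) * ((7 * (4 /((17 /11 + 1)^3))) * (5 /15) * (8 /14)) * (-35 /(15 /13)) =-276848 /35721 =-7.75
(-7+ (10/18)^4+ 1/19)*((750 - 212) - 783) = 209273365/124659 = 1678.77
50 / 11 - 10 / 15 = 128 / 33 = 3.88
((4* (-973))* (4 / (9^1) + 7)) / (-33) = 260764 / 297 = 877.99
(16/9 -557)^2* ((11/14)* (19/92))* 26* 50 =1696087861325/26082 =65029056.87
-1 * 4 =-4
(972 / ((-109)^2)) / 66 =0.00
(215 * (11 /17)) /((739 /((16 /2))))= 18920 /12563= 1.51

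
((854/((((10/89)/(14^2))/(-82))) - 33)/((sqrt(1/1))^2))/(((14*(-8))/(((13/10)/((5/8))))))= 7940196953/3500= 2268627.70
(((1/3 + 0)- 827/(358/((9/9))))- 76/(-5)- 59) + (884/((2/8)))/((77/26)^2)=11378631611/31838730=357.38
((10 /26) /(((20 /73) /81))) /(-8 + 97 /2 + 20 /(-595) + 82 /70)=3518235 /1288274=2.73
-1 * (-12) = 12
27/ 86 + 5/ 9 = 673/ 774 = 0.87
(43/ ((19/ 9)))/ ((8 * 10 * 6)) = 129/ 3040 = 0.04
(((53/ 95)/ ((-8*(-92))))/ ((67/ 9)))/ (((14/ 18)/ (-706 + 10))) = -373491/ 4099060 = -0.09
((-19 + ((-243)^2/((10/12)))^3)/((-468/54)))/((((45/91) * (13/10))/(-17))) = 1085584750638066.72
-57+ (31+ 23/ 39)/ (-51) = -114605/ 1989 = -57.62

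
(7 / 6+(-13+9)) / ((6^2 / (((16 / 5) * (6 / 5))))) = -68 / 225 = -0.30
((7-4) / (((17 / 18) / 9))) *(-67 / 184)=-16281 / 1564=-10.41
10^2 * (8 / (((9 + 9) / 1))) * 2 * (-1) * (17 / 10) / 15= -10.07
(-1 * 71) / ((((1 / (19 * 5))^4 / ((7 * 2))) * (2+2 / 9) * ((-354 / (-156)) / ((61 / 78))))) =-1481603158875 / 118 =-12555958973.52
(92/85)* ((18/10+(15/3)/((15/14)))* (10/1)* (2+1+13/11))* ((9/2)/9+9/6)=1642016/2805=585.39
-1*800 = -800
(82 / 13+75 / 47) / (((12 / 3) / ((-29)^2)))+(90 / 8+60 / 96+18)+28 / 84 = 24810109 / 14664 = 1691.91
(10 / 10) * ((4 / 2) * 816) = 1632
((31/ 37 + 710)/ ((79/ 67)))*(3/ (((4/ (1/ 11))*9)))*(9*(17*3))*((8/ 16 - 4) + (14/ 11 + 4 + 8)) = 20486.74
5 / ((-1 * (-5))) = 1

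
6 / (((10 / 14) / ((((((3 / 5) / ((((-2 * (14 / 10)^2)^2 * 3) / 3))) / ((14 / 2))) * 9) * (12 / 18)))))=675 / 2401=0.28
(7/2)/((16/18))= 63/16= 3.94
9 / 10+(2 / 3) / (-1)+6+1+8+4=577 / 30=19.23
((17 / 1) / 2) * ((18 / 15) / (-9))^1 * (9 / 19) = -51 / 95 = -0.54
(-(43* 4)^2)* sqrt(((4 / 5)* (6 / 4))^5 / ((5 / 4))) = -2130048* sqrt(6) / 125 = -41740.25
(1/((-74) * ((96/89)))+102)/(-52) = -724519/369408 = -1.96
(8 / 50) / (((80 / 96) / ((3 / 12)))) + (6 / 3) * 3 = 756 / 125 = 6.05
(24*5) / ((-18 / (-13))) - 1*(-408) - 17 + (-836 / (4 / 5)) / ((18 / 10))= -926 / 9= -102.89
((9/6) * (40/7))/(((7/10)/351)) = 4297.96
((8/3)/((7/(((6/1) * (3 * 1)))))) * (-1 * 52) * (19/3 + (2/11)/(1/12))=-233792/77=-3036.26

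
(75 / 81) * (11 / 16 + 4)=625 / 144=4.34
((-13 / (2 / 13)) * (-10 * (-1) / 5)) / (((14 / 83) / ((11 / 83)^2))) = -20449 / 1162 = -17.60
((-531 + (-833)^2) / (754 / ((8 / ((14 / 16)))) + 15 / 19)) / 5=421561664 / 253105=1665.56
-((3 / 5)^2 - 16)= 391 / 25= 15.64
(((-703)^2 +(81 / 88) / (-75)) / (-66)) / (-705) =1087259773 / 102366000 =10.62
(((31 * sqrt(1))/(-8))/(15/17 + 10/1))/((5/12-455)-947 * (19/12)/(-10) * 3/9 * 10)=-4743/602360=-0.01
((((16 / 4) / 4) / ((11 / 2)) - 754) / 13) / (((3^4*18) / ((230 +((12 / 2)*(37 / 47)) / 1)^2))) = -168196343168 / 76760541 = -2191.18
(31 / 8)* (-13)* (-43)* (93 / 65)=123969 / 40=3099.22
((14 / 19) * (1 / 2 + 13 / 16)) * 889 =130683 / 152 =859.76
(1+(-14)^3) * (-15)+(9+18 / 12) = 82311 / 2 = 41155.50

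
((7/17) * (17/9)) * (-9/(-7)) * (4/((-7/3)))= -12/7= -1.71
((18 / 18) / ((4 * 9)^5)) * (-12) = -0.00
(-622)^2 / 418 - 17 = 189889 / 209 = 908.56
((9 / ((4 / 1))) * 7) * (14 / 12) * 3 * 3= 165.38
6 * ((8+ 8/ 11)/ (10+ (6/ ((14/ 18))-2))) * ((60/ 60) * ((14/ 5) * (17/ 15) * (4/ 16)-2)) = -60816/ 15125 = -4.02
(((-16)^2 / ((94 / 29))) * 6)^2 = 496041984 / 2209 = 224555.00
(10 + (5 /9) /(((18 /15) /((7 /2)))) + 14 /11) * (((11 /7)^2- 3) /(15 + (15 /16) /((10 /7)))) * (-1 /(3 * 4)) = 796484 /21873159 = 0.04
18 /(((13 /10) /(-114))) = -20520 /13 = -1578.46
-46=-46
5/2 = 2.50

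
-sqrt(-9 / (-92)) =-3* sqrt(23) / 46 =-0.31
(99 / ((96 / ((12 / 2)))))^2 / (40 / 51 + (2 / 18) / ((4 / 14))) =1499553 / 45952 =32.63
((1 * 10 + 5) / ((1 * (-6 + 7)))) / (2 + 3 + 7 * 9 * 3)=15 / 194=0.08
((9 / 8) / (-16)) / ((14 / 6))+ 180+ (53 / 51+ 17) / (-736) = 8222783 / 45696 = 179.95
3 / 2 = 1.50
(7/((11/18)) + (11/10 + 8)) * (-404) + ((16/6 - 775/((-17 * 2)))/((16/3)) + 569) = -231289453/29920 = -7730.26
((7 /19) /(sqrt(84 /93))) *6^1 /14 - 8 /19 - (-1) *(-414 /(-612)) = 3 *sqrt(217) /266 + 165 /646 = 0.42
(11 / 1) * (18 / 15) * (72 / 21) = 1584 / 35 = 45.26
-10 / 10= -1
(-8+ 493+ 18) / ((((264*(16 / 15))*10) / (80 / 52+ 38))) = 129271 / 18304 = 7.06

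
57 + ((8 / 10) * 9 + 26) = 451 / 5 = 90.20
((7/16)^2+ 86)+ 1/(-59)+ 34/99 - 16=105445121/1495296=70.52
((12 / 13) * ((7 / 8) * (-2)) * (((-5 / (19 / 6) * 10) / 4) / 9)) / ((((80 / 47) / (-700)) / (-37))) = 10651375 / 988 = 10780.74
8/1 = 8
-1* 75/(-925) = 3/37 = 0.08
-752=-752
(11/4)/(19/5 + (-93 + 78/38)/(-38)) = 19855/44716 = 0.44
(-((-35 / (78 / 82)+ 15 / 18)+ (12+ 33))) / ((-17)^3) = 235 / 127738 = 0.00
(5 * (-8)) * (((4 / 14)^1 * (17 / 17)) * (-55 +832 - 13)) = -61120 / 7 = -8731.43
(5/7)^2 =0.51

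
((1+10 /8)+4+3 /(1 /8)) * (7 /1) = 847 /4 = 211.75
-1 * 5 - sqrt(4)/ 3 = -17/ 3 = -5.67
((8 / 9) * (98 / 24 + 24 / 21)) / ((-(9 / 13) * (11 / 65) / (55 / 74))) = -1854775 / 62937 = -29.47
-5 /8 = -0.62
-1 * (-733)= 733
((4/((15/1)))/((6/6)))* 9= 12/5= 2.40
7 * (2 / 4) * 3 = 21 / 2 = 10.50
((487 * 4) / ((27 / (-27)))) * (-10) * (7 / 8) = 17045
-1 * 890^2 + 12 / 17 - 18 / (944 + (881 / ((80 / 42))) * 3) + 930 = -1254375984154 / 1585471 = -791169.30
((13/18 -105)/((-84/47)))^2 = 7782591961/2286144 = 3404.24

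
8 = 8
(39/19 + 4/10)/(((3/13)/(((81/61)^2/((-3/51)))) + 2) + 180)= 112615191/8356370335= 0.01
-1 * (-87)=87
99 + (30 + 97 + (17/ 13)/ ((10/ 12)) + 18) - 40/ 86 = 685066/ 2795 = 245.10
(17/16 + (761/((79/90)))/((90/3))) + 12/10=196939/6320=31.16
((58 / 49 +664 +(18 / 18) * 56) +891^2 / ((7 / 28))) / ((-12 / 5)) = -389090035 / 294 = -1323435.49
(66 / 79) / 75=22 / 1975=0.01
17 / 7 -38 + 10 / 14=-34.86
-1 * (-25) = 25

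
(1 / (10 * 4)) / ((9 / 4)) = 1 / 90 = 0.01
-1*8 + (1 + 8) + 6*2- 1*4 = 9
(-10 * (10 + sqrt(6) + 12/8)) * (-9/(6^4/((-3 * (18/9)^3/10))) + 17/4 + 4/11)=-17572/33 - 1528 * sqrt(6)/33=-645.90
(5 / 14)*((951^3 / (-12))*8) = -1433475585 / 7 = -204782226.43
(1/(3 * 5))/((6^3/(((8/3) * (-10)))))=-2/243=-0.01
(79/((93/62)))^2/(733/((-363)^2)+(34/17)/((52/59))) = 120290456/98651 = 1219.35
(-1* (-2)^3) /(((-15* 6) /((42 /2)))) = -28 /15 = -1.87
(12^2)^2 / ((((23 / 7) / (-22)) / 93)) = -296980992 / 23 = -12912217.04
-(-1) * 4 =4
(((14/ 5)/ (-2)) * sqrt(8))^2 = 392/ 25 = 15.68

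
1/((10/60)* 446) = 3/223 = 0.01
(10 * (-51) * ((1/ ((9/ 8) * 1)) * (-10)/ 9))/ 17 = 800/ 27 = 29.63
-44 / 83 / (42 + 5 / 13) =-572 / 45733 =-0.01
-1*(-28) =28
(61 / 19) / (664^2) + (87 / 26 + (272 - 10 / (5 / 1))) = 29767755577 / 108901312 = 273.35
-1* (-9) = 9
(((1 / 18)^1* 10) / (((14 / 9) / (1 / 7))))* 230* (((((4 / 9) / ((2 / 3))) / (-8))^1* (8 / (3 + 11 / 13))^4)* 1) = -42041792 / 2296875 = -18.30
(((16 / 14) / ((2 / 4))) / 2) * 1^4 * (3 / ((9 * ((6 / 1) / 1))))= 4 / 63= 0.06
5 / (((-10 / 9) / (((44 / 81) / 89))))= -0.03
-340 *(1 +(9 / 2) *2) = -3400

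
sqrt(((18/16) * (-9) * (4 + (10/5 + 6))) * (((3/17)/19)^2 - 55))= 9 * sqrt(8607129)/323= 81.75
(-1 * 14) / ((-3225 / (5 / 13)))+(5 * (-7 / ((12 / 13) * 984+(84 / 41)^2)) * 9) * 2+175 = 1619207181473 / 9289171320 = 174.31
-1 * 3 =-3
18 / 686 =9 / 343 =0.03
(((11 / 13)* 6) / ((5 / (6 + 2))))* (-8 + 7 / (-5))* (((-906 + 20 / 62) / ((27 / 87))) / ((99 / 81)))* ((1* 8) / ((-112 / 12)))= -11021065344 / 70525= -156271.75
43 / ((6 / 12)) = 86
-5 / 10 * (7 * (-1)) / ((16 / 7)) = 49 / 32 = 1.53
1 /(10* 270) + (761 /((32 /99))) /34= 50854097 /734400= 69.25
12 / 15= 4 / 5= 0.80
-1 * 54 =-54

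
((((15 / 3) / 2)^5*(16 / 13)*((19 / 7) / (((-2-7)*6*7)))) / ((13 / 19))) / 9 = -1128125 / 8049132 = -0.14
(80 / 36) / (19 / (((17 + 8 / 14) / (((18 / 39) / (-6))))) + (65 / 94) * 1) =3.65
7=7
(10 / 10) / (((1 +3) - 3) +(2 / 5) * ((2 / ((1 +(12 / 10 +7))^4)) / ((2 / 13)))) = 2238728 / 2240353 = 1.00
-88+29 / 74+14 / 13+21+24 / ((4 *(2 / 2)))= -57269 / 962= -59.53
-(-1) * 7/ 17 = 7/ 17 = 0.41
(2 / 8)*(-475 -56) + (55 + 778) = 2801 / 4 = 700.25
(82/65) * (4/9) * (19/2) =5.33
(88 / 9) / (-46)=-44 / 207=-0.21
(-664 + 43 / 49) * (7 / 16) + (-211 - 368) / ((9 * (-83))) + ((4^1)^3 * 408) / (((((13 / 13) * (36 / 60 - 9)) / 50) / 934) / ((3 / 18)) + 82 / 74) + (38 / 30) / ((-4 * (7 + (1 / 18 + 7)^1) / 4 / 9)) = 491293731187858267 / 21088003841520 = 23297.31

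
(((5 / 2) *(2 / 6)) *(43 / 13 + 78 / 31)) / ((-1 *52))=-11735 / 125736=-0.09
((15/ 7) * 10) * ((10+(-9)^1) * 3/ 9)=50/ 7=7.14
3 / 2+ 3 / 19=63 / 38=1.66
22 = 22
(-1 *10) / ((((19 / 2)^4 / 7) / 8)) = -8960 / 130321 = -0.07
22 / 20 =11 / 10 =1.10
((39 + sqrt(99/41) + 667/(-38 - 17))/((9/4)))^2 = 159.62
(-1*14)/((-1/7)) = 98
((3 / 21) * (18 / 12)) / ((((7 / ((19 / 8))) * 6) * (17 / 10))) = 95 / 13328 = 0.01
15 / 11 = 1.36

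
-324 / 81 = -4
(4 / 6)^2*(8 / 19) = 0.19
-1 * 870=-870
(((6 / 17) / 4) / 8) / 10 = 3 / 2720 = 0.00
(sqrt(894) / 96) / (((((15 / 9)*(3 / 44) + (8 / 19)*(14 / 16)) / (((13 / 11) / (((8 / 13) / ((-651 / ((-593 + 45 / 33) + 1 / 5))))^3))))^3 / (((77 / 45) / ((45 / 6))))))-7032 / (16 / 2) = -879 + 915663828497166494530110952295122578125*sqrt(894) / 139539663168450070848274442565250449408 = -682.80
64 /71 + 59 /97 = 10397 /6887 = 1.51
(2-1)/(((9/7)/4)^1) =28/9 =3.11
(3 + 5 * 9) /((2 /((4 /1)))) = 96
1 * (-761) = -761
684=684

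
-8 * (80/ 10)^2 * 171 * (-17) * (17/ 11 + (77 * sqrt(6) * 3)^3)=25302528/ 11 + 110078418852864 * sqrt(6)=269635960182110.60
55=55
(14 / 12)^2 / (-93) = -49 / 3348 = -0.01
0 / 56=0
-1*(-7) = 7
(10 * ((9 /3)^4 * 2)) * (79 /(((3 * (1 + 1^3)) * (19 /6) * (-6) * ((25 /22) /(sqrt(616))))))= -187704 * sqrt(154) /95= -24519.43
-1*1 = -1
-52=-52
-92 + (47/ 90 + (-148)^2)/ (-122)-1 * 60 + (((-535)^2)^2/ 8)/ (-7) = -224883491430763/ 153720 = -1462942306.99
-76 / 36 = -19 / 9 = -2.11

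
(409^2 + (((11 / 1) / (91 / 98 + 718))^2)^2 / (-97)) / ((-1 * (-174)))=11373725081386272209 / 11830561535148750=961.39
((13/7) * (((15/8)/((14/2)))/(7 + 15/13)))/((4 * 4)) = 2535/664832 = 0.00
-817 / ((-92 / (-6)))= -2451 / 46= -53.28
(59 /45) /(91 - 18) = 59 /3285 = 0.02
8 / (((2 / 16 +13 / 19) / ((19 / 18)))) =11552 / 1107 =10.44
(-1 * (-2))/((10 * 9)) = 0.02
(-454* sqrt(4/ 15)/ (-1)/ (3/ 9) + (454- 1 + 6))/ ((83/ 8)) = 3672/ 83 + 7264* sqrt(15)/ 415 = 112.03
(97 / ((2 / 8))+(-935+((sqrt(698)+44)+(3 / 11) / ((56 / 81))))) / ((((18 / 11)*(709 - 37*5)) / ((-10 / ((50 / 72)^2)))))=557289 / 45850 - 396*sqrt(698) / 16375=11.52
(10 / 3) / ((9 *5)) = 2 / 27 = 0.07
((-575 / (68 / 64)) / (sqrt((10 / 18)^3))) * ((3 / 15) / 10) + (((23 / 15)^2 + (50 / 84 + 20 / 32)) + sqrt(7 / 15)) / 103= -4968 * sqrt(5) / 425 + sqrt(105) / 1545 + 44999 / 1297800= -26.10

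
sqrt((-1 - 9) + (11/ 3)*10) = 4*sqrt(15)/ 3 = 5.16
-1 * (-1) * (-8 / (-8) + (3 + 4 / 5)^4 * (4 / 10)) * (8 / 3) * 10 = 4220272 / 1875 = 2250.81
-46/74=-23/37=-0.62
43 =43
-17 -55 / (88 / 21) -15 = -361 / 8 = -45.12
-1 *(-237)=237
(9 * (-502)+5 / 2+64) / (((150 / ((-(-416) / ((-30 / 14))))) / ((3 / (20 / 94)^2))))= 3579344314 / 9375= 381796.73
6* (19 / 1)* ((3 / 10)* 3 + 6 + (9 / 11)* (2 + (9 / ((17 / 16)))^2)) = 7665.54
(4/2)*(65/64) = 65/32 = 2.03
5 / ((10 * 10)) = 1 / 20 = 0.05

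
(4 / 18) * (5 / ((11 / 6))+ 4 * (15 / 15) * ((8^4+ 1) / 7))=360956 / 693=520.86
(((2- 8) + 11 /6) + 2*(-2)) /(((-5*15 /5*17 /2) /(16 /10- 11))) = -0.60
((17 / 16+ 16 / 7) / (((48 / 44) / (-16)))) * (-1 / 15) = 275 / 84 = 3.27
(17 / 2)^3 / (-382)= -4913 / 3056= -1.61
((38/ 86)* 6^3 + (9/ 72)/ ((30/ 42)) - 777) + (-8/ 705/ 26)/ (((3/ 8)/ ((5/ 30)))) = -681.38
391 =391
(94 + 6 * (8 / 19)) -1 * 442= -6564 / 19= -345.47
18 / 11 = 1.64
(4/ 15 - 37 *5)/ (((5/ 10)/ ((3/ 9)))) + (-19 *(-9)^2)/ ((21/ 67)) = -1585489/ 315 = -5033.30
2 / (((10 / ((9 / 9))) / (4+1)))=1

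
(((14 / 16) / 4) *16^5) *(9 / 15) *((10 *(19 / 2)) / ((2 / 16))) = 104595456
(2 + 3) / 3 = 5 / 3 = 1.67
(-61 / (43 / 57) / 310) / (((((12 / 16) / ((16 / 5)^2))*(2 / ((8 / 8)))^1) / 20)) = -1186816 / 33325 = -35.61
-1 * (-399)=399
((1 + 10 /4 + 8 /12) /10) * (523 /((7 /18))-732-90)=1525 /7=217.86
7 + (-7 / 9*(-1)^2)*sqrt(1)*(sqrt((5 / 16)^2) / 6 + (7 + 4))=-1379 / 864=-1.60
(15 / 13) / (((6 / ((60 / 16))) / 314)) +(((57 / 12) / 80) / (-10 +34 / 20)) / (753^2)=4433216567153 / 19577686752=226.44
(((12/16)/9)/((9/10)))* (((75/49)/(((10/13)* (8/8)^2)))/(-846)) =-325/1492344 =-0.00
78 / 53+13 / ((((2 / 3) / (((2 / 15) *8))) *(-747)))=285818 / 197955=1.44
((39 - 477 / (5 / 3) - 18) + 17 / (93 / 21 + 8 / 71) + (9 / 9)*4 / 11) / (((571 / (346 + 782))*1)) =-36559345176 / 70881085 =-515.78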